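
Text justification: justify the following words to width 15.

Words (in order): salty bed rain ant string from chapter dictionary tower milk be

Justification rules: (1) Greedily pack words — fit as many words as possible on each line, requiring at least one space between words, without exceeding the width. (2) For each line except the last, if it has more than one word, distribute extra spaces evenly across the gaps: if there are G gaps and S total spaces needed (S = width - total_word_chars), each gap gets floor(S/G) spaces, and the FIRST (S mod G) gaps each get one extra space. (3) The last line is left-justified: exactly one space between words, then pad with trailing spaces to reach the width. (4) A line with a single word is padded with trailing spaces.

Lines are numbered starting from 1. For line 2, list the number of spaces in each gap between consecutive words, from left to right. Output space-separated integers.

Line 1: ['salty', 'bed', 'rain'] (min_width=14, slack=1)
Line 2: ['ant', 'string', 'from'] (min_width=15, slack=0)
Line 3: ['chapter'] (min_width=7, slack=8)
Line 4: ['dictionary'] (min_width=10, slack=5)
Line 5: ['tower', 'milk', 'be'] (min_width=13, slack=2)

Answer: 1 1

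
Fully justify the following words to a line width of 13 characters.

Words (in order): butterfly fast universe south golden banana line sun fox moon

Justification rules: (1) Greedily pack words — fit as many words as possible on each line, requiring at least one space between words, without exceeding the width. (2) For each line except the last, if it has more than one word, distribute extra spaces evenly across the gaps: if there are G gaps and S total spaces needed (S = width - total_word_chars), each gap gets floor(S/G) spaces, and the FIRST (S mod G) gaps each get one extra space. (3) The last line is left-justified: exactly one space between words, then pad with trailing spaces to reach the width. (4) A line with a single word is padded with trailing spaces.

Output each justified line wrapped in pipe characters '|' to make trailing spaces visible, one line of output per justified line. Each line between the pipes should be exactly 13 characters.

Line 1: ['butterfly'] (min_width=9, slack=4)
Line 2: ['fast', 'universe'] (min_width=13, slack=0)
Line 3: ['south', 'golden'] (min_width=12, slack=1)
Line 4: ['banana', 'line'] (min_width=11, slack=2)
Line 5: ['sun', 'fox', 'moon'] (min_width=12, slack=1)

Answer: |butterfly    |
|fast universe|
|south  golden|
|banana   line|
|sun fox moon |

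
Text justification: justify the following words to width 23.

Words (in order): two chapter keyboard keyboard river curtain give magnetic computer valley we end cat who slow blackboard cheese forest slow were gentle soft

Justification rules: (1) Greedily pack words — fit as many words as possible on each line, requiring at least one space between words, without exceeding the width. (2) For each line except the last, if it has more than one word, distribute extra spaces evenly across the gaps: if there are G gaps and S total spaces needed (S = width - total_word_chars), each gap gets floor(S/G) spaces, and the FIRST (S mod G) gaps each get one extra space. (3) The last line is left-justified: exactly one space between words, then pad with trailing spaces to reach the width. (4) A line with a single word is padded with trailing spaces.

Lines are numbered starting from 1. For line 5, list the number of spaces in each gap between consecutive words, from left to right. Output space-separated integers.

Line 1: ['two', 'chapter', 'keyboard'] (min_width=20, slack=3)
Line 2: ['keyboard', 'river', 'curtain'] (min_width=22, slack=1)
Line 3: ['give', 'magnetic', 'computer'] (min_width=22, slack=1)
Line 4: ['valley', 'we', 'end', 'cat', 'who'] (min_width=21, slack=2)
Line 5: ['slow', 'blackboard', 'cheese'] (min_width=22, slack=1)
Line 6: ['forest', 'slow', 'were', 'gentle'] (min_width=23, slack=0)
Line 7: ['soft'] (min_width=4, slack=19)

Answer: 2 1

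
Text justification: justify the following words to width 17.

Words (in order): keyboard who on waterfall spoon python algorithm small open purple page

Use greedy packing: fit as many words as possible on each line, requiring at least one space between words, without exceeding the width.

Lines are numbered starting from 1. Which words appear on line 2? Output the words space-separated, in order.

Line 1: ['keyboard', 'who', 'on'] (min_width=15, slack=2)
Line 2: ['waterfall', 'spoon'] (min_width=15, slack=2)
Line 3: ['python', 'algorithm'] (min_width=16, slack=1)
Line 4: ['small', 'open', 'purple'] (min_width=17, slack=0)
Line 5: ['page'] (min_width=4, slack=13)

Answer: waterfall spoon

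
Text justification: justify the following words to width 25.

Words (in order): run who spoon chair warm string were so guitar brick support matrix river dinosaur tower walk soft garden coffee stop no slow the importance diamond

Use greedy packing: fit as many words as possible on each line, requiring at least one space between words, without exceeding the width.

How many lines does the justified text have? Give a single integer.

Answer: 7

Derivation:
Line 1: ['run', 'who', 'spoon', 'chair', 'warm'] (min_width=24, slack=1)
Line 2: ['string', 'were', 'so', 'guitar'] (min_width=21, slack=4)
Line 3: ['brick', 'support', 'matrix'] (min_width=20, slack=5)
Line 4: ['river', 'dinosaur', 'tower', 'walk'] (min_width=25, slack=0)
Line 5: ['soft', 'garden', 'coffee', 'stop'] (min_width=23, slack=2)
Line 6: ['no', 'slow', 'the', 'importance'] (min_width=22, slack=3)
Line 7: ['diamond'] (min_width=7, slack=18)
Total lines: 7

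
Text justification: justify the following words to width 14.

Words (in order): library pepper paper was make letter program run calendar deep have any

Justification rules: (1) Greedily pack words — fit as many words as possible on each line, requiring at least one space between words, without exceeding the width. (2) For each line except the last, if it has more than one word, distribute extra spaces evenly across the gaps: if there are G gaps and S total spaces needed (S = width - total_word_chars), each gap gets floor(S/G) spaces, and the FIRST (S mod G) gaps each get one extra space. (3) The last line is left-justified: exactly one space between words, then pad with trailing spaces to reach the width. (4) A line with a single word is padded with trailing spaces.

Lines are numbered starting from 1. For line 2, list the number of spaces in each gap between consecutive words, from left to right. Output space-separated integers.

Line 1: ['library', 'pepper'] (min_width=14, slack=0)
Line 2: ['paper', 'was', 'make'] (min_width=14, slack=0)
Line 3: ['letter', 'program'] (min_width=14, slack=0)
Line 4: ['run', 'calendar'] (min_width=12, slack=2)
Line 5: ['deep', 'have', 'any'] (min_width=13, slack=1)

Answer: 1 1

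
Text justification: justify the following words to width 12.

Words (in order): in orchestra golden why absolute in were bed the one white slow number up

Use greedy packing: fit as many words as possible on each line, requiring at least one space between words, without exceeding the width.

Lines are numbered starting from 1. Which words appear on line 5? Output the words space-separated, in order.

Answer: one white

Derivation:
Line 1: ['in', 'orchestra'] (min_width=12, slack=0)
Line 2: ['golden', 'why'] (min_width=10, slack=2)
Line 3: ['absolute', 'in'] (min_width=11, slack=1)
Line 4: ['were', 'bed', 'the'] (min_width=12, slack=0)
Line 5: ['one', 'white'] (min_width=9, slack=3)
Line 6: ['slow', 'number'] (min_width=11, slack=1)
Line 7: ['up'] (min_width=2, slack=10)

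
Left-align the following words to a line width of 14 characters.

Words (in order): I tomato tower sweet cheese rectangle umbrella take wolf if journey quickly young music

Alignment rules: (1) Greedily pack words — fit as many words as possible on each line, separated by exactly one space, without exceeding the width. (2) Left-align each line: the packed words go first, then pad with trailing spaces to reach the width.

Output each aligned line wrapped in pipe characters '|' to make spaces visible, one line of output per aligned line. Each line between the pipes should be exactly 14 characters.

Answer: |I tomato tower|
|sweet cheese  |
|rectangle     |
|umbrella take |
|wolf if       |
|journey       |
|quickly young |
|music         |

Derivation:
Line 1: ['I', 'tomato', 'tower'] (min_width=14, slack=0)
Line 2: ['sweet', 'cheese'] (min_width=12, slack=2)
Line 3: ['rectangle'] (min_width=9, slack=5)
Line 4: ['umbrella', 'take'] (min_width=13, slack=1)
Line 5: ['wolf', 'if'] (min_width=7, slack=7)
Line 6: ['journey'] (min_width=7, slack=7)
Line 7: ['quickly', 'young'] (min_width=13, slack=1)
Line 8: ['music'] (min_width=5, slack=9)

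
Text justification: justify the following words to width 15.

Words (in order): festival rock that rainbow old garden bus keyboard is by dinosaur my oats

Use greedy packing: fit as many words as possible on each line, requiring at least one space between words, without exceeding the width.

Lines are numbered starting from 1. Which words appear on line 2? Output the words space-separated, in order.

Answer: that rainbow

Derivation:
Line 1: ['festival', 'rock'] (min_width=13, slack=2)
Line 2: ['that', 'rainbow'] (min_width=12, slack=3)
Line 3: ['old', 'garden', 'bus'] (min_width=14, slack=1)
Line 4: ['keyboard', 'is', 'by'] (min_width=14, slack=1)
Line 5: ['dinosaur', 'my'] (min_width=11, slack=4)
Line 6: ['oats'] (min_width=4, slack=11)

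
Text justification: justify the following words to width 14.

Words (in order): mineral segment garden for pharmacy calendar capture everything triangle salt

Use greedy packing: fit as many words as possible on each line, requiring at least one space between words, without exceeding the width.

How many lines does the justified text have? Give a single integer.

Answer: 7

Derivation:
Line 1: ['mineral'] (min_width=7, slack=7)
Line 2: ['segment', 'garden'] (min_width=14, slack=0)
Line 3: ['for', 'pharmacy'] (min_width=12, slack=2)
Line 4: ['calendar'] (min_width=8, slack=6)
Line 5: ['capture'] (min_width=7, slack=7)
Line 6: ['everything'] (min_width=10, slack=4)
Line 7: ['triangle', 'salt'] (min_width=13, slack=1)
Total lines: 7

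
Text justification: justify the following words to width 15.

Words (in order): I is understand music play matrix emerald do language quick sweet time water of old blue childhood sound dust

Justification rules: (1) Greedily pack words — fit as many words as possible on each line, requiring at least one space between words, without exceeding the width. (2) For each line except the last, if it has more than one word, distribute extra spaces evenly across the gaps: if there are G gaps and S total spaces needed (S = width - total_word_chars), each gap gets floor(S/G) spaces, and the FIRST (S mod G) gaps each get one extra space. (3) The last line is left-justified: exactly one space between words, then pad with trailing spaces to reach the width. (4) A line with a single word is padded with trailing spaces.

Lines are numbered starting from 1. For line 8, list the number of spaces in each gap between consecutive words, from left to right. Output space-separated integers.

Line 1: ['I', 'is', 'understand'] (min_width=15, slack=0)
Line 2: ['music', 'play'] (min_width=10, slack=5)
Line 3: ['matrix', 'emerald'] (min_width=14, slack=1)
Line 4: ['do', 'language'] (min_width=11, slack=4)
Line 5: ['quick', 'sweet'] (min_width=11, slack=4)
Line 6: ['time', 'water', 'of'] (min_width=13, slack=2)
Line 7: ['old', 'blue'] (min_width=8, slack=7)
Line 8: ['childhood', 'sound'] (min_width=15, slack=0)
Line 9: ['dust'] (min_width=4, slack=11)

Answer: 1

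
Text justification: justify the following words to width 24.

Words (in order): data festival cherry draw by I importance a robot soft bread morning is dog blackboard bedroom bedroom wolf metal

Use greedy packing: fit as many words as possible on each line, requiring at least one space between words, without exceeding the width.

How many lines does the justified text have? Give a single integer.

Answer: 6

Derivation:
Line 1: ['data', 'festival', 'cherry'] (min_width=20, slack=4)
Line 2: ['draw', 'by', 'I', 'importance', 'a'] (min_width=22, slack=2)
Line 3: ['robot', 'soft', 'bread', 'morning'] (min_width=24, slack=0)
Line 4: ['is', 'dog', 'blackboard'] (min_width=17, slack=7)
Line 5: ['bedroom', 'bedroom', 'wolf'] (min_width=20, slack=4)
Line 6: ['metal'] (min_width=5, slack=19)
Total lines: 6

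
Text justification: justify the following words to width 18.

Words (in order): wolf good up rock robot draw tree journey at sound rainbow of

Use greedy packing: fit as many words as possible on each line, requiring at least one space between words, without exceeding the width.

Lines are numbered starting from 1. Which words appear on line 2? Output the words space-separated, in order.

Answer: robot draw tree

Derivation:
Line 1: ['wolf', 'good', 'up', 'rock'] (min_width=17, slack=1)
Line 2: ['robot', 'draw', 'tree'] (min_width=15, slack=3)
Line 3: ['journey', 'at', 'sound'] (min_width=16, slack=2)
Line 4: ['rainbow', 'of'] (min_width=10, slack=8)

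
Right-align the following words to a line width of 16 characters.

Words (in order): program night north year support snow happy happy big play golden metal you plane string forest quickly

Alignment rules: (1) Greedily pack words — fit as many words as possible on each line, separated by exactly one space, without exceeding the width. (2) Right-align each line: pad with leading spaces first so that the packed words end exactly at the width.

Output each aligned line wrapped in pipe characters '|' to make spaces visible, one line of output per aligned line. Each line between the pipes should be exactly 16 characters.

Line 1: ['program', 'night'] (min_width=13, slack=3)
Line 2: ['north', 'year'] (min_width=10, slack=6)
Line 3: ['support', 'snow'] (min_width=12, slack=4)
Line 4: ['happy', 'happy', 'big'] (min_width=15, slack=1)
Line 5: ['play', 'golden'] (min_width=11, slack=5)
Line 6: ['metal', 'you', 'plane'] (min_width=15, slack=1)
Line 7: ['string', 'forest'] (min_width=13, slack=3)
Line 8: ['quickly'] (min_width=7, slack=9)

Answer: |   program night|
|      north year|
|    support snow|
| happy happy big|
|     play golden|
| metal you plane|
|   string forest|
|         quickly|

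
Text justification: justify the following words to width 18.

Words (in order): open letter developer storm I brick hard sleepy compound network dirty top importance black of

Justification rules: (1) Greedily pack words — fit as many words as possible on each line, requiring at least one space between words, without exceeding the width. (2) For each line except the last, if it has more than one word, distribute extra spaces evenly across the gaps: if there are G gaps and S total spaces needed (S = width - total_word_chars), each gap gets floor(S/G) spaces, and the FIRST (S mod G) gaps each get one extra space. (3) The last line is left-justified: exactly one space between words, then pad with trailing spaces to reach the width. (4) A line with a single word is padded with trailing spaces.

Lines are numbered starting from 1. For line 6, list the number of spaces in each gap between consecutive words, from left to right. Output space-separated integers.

Answer: 3

Derivation:
Line 1: ['open', 'letter'] (min_width=11, slack=7)
Line 2: ['developer', 'storm', 'I'] (min_width=17, slack=1)
Line 3: ['brick', 'hard', 'sleepy'] (min_width=17, slack=1)
Line 4: ['compound', 'network'] (min_width=16, slack=2)
Line 5: ['dirty', 'top'] (min_width=9, slack=9)
Line 6: ['importance', 'black'] (min_width=16, slack=2)
Line 7: ['of'] (min_width=2, slack=16)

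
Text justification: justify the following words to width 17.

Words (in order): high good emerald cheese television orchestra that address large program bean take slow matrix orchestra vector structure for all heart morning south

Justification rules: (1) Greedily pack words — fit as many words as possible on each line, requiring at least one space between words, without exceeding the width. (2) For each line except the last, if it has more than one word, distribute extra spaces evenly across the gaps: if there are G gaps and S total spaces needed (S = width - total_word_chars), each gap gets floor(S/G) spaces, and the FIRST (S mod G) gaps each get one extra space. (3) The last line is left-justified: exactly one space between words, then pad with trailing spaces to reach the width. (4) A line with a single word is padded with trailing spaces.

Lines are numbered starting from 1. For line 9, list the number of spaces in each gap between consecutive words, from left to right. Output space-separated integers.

Line 1: ['high', 'good', 'emerald'] (min_width=17, slack=0)
Line 2: ['cheese', 'television'] (min_width=17, slack=0)
Line 3: ['orchestra', 'that'] (min_width=14, slack=3)
Line 4: ['address', 'large'] (min_width=13, slack=4)
Line 5: ['program', 'bean', 'take'] (min_width=17, slack=0)
Line 6: ['slow', 'matrix'] (min_width=11, slack=6)
Line 7: ['orchestra', 'vector'] (min_width=16, slack=1)
Line 8: ['structure', 'for', 'all'] (min_width=17, slack=0)
Line 9: ['heart', 'morning'] (min_width=13, slack=4)
Line 10: ['south'] (min_width=5, slack=12)

Answer: 5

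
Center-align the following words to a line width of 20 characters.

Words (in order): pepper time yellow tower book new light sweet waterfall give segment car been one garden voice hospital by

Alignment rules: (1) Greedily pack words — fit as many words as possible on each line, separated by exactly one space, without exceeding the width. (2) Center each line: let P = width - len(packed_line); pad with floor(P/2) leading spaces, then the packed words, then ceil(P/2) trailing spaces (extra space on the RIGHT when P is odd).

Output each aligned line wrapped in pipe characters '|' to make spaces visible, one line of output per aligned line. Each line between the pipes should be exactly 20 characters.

Answer: | pepper time yellow |
|tower book new light|
|sweet waterfall give|
|segment car been one|
|    garden voice    |
|    hospital by     |

Derivation:
Line 1: ['pepper', 'time', 'yellow'] (min_width=18, slack=2)
Line 2: ['tower', 'book', 'new', 'light'] (min_width=20, slack=0)
Line 3: ['sweet', 'waterfall', 'give'] (min_width=20, slack=0)
Line 4: ['segment', 'car', 'been', 'one'] (min_width=20, slack=0)
Line 5: ['garden', 'voice'] (min_width=12, slack=8)
Line 6: ['hospital', 'by'] (min_width=11, slack=9)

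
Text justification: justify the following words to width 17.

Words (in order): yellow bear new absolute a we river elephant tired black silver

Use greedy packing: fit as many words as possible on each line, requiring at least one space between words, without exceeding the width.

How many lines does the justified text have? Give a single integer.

Answer: 5

Derivation:
Line 1: ['yellow', 'bear', 'new'] (min_width=15, slack=2)
Line 2: ['absolute', 'a', 'we'] (min_width=13, slack=4)
Line 3: ['river', 'elephant'] (min_width=14, slack=3)
Line 4: ['tired', 'black'] (min_width=11, slack=6)
Line 5: ['silver'] (min_width=6, slack=11)
Total lines: 5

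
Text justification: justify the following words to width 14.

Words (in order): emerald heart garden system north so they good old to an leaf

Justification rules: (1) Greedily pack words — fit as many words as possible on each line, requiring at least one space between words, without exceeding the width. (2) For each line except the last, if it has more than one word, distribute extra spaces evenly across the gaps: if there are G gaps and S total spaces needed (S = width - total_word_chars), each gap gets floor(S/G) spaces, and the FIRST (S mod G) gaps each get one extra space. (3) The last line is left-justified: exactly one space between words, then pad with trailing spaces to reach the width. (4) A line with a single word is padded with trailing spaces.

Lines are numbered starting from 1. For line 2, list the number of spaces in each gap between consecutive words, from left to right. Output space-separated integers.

Line 1: ['emerald', 'heart'] (min_width=13, slack=1)
Line 2: ['garden', 'system'] (min_width=13, slack=1)
Line 3: ['north', 'so', 'they'] (min_width=13, slack=1)
Line 4: ['good', 'old', 'to', 'an'] (min_width=14, slack=0)
Line 5: ['leaf'] (min_width=4, slack=10)

Answer: 2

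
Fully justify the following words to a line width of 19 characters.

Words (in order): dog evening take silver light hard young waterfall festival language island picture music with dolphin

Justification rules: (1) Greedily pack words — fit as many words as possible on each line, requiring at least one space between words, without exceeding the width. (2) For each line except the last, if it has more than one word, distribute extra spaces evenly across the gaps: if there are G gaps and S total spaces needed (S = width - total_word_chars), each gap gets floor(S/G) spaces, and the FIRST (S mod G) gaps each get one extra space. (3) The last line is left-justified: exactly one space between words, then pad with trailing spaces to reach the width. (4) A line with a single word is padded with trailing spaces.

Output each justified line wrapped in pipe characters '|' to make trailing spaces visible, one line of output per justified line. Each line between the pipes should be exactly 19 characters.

Answer: |dog   evening  take|
|silver  light  hard|
|young     waterfall|
|festival   language|
|island      picture|
|music with dolphin |

Derivation:
Line 1: ['dog', 'evening', 'take'] (min_width=16, slack=3)
Line 2: ['silver', 'light', 'hard'] (min_width=17, slack=2)
Line 3: ['young', 'waterfall'] (min_width=15, slack=4)
Line 4: ['festival', 'language'] (min_width=17, slack=2)
Line 5: ['island', 'picture'] (min_width=14, slack=5)
Line 6: ['music', 'with', 'dolphin'] (min_width=18, slack=1)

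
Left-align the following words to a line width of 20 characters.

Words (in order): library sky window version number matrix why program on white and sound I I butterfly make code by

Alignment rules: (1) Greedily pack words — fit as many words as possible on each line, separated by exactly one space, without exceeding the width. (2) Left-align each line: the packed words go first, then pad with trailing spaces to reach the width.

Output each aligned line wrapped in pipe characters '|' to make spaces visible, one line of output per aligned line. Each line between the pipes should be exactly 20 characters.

Line 1: ['library', 'sky', 'window'] (min_width=18, slack=2)
Line 2: ['version', 'number'] (min_width=14, slack=6)
Line 3: ['matrix', 'why', 'program'] (min_width=18, slack=2)
Line 4: ['on', 'white', 'and', 'sound', 'I'] (min_width=20, slack=0)
Line 5: ['I', 'butterfly', 'make'] (min_width=16, slack=4)
Line 6: ['code', 'by'] (min_width=7, slack=13)

Answer: |library sky window  |
|version number      |
|matrix why program  |
|on white and sound I|
|I butterfly make    |
|code by             |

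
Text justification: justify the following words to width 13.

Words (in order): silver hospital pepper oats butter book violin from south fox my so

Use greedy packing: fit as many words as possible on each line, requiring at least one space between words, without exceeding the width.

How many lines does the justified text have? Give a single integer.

Answer: 7

Derivation:
Line 1: ['silver'] (min_width=6, slack=7)
Line 2: ['hospital'] (min_width=8, slack=5)
Line 3: ['pepper', 'oats'] (min_width=11, slack=2)
Line 4: ['butter', 'book'] (min_width=11, slack=2)
Line 5: ['violin', 'from'] (min_width=11, slack=2)
Line 6: ['south', 'fox', 'my'] (min_width=12, slack=1)
Line 7: ['so'] (min_width=2, slack=11)
Total lines: 7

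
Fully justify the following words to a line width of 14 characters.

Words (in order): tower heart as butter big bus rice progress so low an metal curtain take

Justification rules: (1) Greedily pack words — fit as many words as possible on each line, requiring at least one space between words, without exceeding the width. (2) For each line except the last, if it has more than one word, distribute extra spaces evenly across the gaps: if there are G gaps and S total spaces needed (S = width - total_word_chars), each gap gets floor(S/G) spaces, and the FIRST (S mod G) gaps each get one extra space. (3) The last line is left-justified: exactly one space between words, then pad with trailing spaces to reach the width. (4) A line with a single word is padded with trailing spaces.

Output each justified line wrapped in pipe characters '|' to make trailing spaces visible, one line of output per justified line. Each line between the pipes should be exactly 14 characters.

Answer: |tower heart as|
|butter big bus|
|rice  progress|
|so    low   an|
|metal  curtain|
|take          |

Derivation:
Line 1: ['tower', 'heart', 'as'] (min_width=14, slack=0)
Line 2: ['butter', 'big', 'bus'] (min_width=14, slack=0)
Line 3: ['rice', 'progress'] (min_width=13, slack=1)
Line 4: ['so', 'low', 'an'] (min_width=9, slack=5)
Line 5: ['metal', 'curtain'] (min_width=13, slack=1)
Line 6: ['take'] (min_width=4, slack=10)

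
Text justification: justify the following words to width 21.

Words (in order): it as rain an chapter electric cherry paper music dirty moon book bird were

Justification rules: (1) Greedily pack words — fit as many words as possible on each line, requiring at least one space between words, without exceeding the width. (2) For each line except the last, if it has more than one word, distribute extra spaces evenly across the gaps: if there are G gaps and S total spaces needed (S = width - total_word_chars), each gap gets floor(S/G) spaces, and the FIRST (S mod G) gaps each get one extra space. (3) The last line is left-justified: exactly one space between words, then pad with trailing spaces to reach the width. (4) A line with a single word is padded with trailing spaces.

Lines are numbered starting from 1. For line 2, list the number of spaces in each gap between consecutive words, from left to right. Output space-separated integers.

Answer: 1 1

Derivation:
Line 1: ['it', 'as', 'rain', 'an', 'chapter'] (min_width=21, slack=0)
Line 2: ['electric', 'cherry', 'paper'] (min_width=21, slack=0)
Line 3: ['music', 'dirty', 'moon', 'book'] (min_width=21, slack=0)
Line 4: ['bird', 'were'] (min_width=9, slack=12)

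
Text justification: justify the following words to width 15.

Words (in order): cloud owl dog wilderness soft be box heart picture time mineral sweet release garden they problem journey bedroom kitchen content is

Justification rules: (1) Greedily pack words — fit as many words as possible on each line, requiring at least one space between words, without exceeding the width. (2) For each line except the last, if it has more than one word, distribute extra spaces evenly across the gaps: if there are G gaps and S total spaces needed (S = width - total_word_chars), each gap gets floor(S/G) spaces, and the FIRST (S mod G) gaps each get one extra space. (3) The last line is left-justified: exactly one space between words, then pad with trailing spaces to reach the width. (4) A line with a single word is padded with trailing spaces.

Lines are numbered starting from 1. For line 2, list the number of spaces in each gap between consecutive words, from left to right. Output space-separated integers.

Answer: 1

Derivation:
Line 1: ['cloud', 'owl', 'dog'] (min_width=13, slack=2)
Line 2: ['wilderness', 'soft'] (min_width=15, slack=0)
Line 3: ['be', 'box', 'heart'] (min_width=12, slack=3)
Line 4: ['picture', 'time'] (min_width=12, slack=3)
Line 5: ['mineral', 'sweet'] (min_width=13, slack=2)
Line 6: ['release', 'garden'] (min_width=14, slack=1)
Line 7: ['they', 'problem'] (min_width=12, slack=3)
Line 8: ['journey', 'bedroom'] (min_width=15, slack=0)
Line 9: ['kitchen', 'content'] (min_width=15, slack=0)
Line 10: ['is'] (min_width=2, slack=13)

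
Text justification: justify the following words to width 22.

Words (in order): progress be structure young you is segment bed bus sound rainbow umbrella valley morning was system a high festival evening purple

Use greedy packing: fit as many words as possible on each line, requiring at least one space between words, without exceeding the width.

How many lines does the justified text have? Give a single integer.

Line 1: ['progress', 'be', 'structure'] (min_width=21, slack=1)
Line 2: ['young', 'you', 'is', 'segment'] (min_width=20, slack=2)
Line 3: ['bed', 'bus', 'sound', 'rainbow'] (min_width=21, slack=1)
Line 4: ['umbrella', 'valley'] (min_width=15, slack=7)
Line 5: ['morning', 'was', 'system', 'a'] (min_width=20, slack=2)
Line 6: ['high', 'festival', 'evening'] (min_width=21, slack=1)
Line 7: ['purple'] (min_width=6, slack=16)
Total lines: 7

Answer: 7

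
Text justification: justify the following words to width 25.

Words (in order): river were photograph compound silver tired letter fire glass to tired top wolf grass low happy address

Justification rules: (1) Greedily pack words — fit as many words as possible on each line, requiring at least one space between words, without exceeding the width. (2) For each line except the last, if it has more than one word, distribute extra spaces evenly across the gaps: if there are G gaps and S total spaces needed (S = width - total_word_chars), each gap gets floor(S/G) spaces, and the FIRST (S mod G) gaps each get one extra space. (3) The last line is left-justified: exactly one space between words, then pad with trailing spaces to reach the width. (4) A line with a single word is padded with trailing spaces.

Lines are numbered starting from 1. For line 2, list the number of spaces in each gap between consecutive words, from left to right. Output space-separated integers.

Line 1: ['river', 'were', 'photograph'] (min_width=21, slack=4)
Line 2: ['compound', 'silver', 'tired'] (min_width=21, slack=4)
Line 3: ['letter', 'fire', 'glass', 'to'] (min_width=20, slack=5)
Line 4: ['tired', 'top', 'wolf', 'grass', 'low'] (min_width=24, slack=1)
Line 5: ['happy', 'address'] (min_width=13, slack=12)

Answer: 3 3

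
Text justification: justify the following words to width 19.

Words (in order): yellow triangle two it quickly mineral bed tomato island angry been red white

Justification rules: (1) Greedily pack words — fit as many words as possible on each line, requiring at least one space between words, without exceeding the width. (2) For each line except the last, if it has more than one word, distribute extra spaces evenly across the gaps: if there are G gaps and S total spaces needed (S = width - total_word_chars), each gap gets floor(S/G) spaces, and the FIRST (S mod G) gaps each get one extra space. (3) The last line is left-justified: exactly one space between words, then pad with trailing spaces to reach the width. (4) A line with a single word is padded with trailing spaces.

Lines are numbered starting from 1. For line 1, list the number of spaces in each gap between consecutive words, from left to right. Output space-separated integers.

Answer: 1 1

Derivation:
Line 1: ['yellow', 'triangle', 'two'] (min_width=19, slack=0)
Line 2: ['it', 'quickly', 'mineral'] (min_width=18, slack=1)
Line 3: ['bed', 'tomato', 'island'] (min_width=17, slack=2)
Line 4: ['angry', 'been', 'red'] (min_width=14, slack=5)
Line 5: ['white'] (min_width=5, slack=14)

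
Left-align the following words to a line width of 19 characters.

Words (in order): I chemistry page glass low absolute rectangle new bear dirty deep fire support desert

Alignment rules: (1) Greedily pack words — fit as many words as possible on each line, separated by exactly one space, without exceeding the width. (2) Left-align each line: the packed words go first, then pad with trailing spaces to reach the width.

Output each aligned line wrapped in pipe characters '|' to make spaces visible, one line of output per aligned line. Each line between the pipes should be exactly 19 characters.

Line 1: ['I', 'chemistry', 'page'] (min_width=16, slack=3)
Line 2: ['glass', 'low', 'absolute'] (min_width=18, slack=1)
Line 3: ['rectangle', 'new', 'bear'] (min_width=18, slack=1)
Line 4: ['dirty', 'deep', 'fire'] (min_width=15, slack=4)
Line 5: ['support', 'desert'] (min_width=14, slack=5)

Answer: |I chemistry page   |
|glass low absolute |
|rectangle new bear |
|dirty deep fire    |
|support desert     |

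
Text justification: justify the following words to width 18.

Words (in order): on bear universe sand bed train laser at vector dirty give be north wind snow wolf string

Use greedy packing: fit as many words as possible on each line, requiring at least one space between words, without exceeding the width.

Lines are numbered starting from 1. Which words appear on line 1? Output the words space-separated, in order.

Line 1: ['on', 'bear', 'universe'] (min_width=16, slack=2)
Line 2: ['sand', 'bed', 'train'] (min_width=14, slack=4)
Line 3: ['laser', 'at', 'vector'] (min_width=15, slack=3)
Line 4: ['dirty', 'give', 'be'] (min_width=13, slack=5)
Line 5: ['north', 'wind', 'snow'] (min_width=15, slack=3)
Line 6: ['wolf', 'string'] (min_width=11, slack=7)

Answer: on bear universe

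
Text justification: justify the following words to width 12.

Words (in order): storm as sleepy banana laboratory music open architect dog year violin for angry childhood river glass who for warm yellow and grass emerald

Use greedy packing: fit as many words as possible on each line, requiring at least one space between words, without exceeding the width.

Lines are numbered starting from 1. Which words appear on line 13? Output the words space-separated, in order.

Answer: yellow and

Derivation:
Line 1: ['storm', 'as'] (min_width=8, slack=4)
Line 2: ['sleepy'] (min_width=6, slack=6)
Line 3: ['banana'] (min_width=6, slack=6)
Line 4: ['laboratory'] (min_width=10, slack=2)
Line 5: ['music', 'open'] (min_width=10, slack=2)
Line 6: ['architect'] (min_width=9, slack=3)
Line 7: ['dog', 'year'] (min_width=8, slack=4)
Line 8: ['violin', 'for'] (min_width=10, slack=2)
Line 9: ['angry'] (min_width=5, slack=7)
Line 10: ['childhood'] (min_width=9, slack=3)
Line 11: ['river', 'glass'] (min_width=11, slack=1)
Line 12: ['who', 'for', 'warm'] (min_width=12, slack=0)
Line 13: ['yellow', 'and'] (min_width=10, slack=2)
Line 14: ['grass'] (min_width=5, slack=7)
Line 15: ['emerald'] (min_width=7, slack=5)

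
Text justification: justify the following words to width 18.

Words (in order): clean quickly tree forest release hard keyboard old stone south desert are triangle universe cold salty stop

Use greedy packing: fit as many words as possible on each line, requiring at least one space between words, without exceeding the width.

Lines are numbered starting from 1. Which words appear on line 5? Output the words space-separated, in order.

Line 1: ['clean', 'quickly', 'tree'] (min_width=18, slack=0)
Line 2: ['forest', 'release'] (min_width=14, slack=4)
Line 3: ['hard', 'keyboard', 'old'] (min_width=17, slack=1)
Line 4: ['stone', 'south', 'desert'] (min_width=18, slack=0)
Line 5: ['are', 'triangle'] (min_width=12, slack=6)
Line 6: ['universe', 'cold'] (min_width=13, slack=5)
Line 7: ['salty', 'stop'] (min_width=10, slack=8)

Answer: are triangle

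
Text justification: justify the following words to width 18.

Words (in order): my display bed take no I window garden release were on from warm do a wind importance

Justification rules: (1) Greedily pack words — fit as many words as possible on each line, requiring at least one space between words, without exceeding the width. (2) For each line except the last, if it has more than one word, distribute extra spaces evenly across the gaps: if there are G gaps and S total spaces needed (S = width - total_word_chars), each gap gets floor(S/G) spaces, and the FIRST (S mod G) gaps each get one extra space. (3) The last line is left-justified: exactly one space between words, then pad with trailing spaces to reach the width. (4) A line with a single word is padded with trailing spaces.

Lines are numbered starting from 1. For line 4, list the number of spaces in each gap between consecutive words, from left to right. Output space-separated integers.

Line 1: ['my', 'display', 'bed'] (min_width=14, slack=4)
Line 2: ['take', 'no', 'I', 'window'] (min_width=16, slack=2)
Line 3: ['garden', 'release'] (min_width=14, slack=4)
Line 4: ['were', 'on', 'from', 'warm'] (min_width=17, slack=1)
Line 5: ['do', 'a', 'wind'] (min_width=9, slack=9)
Line 6: ['importance'] (min_width=10, slack=8)

Answer: 2 1 1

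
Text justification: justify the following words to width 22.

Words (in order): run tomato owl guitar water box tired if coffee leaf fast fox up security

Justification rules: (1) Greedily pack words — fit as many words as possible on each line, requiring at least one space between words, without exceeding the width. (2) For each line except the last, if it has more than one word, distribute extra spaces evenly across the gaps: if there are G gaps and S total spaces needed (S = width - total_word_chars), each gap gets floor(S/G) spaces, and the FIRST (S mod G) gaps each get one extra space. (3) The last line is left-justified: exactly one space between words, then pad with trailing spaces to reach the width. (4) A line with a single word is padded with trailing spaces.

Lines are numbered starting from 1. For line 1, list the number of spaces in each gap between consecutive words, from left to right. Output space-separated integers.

Answer: 2 1 1

Derivation:
Line 1: ['run', 'tomato', 'owl', 'guitar'] (min_width=21, slack=1)
Line 2: ['water', 'box', 'tired', 'if'] (min_width=18, slack=4)
Line 3: ['coffee', 'leaf', 'fast', 'fox'] (min_width=20, slack=2)
Line 4: ['up', 'security'] (min_width=11, slack=11)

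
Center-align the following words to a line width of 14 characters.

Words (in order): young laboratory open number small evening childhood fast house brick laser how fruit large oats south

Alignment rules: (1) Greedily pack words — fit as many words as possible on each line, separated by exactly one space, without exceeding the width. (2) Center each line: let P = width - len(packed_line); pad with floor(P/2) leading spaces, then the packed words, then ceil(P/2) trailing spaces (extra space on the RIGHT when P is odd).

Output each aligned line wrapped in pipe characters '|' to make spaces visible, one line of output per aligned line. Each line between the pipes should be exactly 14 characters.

Answer: |    young     |
|  laboratory  |
| open number  |
|small evening |
|childhood fast|
| house brick  |
|  laser how   |
| fruit large  |
|  oats south  |

Derivation:
Line 1: ['young'] (min_width=5, slack=9)
Line 2: ['laboratory'] (min_width=10, slack=4)
Line 3: ['open', 'number'] (min_width=11, slack=3)
Line 4: ['small', 'evening'] (min_width=13, slack=1)
Line 5: ['childhood', 'fast'] (min_width=14, slack=0)
Line 6: ['house', 'brick'] (min_width=11, slack=3)
Line 7: ['laser', 'how'] (min_width=9, slack=5)
Line 8: ['fruit', 'large'] (min_width=11, slack=3)
Line 9: ['oats', 'south'] (min_width=10, slack=4)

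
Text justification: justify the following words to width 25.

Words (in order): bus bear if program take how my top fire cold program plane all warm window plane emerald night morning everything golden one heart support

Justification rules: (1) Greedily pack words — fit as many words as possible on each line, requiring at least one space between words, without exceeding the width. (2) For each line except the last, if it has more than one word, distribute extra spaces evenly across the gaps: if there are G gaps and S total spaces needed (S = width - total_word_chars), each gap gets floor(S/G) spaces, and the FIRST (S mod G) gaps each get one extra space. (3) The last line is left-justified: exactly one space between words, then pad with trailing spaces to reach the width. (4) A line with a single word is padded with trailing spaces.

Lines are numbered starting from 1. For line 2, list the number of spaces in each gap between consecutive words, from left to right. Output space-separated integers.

Line 1: ['bus', 'bear', 'if', 'program', 'take'] (min_width=24, slack=1)
Line 2: ['how', 'my', 'top', 'fire', 'cold'] (min_width=20, slack=5)
Line 3: ['program', 'plane', 'all', 'warm'] (min_width=22, slack=3)
Line 4: ['window', 'plane', 'emerald'] (min_width=20, slack=5)
Line 5: ['night', 'morning', 'everything'] (min_width=24, slack=1)
Line 6: ['golden', 'one', 'heart', 'support'] (min_width=24, slack=1)

Answer: 3 2 2 2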